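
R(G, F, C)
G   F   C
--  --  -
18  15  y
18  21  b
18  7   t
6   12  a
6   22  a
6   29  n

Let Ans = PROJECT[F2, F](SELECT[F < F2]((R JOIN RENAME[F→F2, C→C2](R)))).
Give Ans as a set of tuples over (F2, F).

{(15, 7), (21, 15), (21, 7), (22, 12), (29, 12), (29, 22)}

ρ[F→F2, C→C2]: schema becomes (G, F2, C2); tuples unchanged.
Natural join on G: {(18, 15, y, 15, y), (18, 15, y, 21, b), (18, 15, y, 7, t), (18, 21, b, 15, y), (18, 21, b, 21, b), (18, 21, b, 7, t), (18, 7, t, 15, y), (18, 7, t, 21, b), (18, 7, t, 7, t), (6, 12, a, 12, a), (6, 12, a, 22, a), (6, 12, a, 29, n), (6, 22, a, 12, a), (6, 22, a, 22, a), (6, 22, a, 29, n), (6, 29, n, 12, a), (6, 29, n, 22, a), (6, 29, n, 29, n)}
Apply σ_{F < F2}; surviving tuples: {(18, 15, y, 21, b), (18, 7, t, 15, y), (18, 7, t, 21, b), (6, 12, a, 22, a), (6, 12, a, 29, n), (6, 22, a, 29, n)}
Keep only column(s) F2, F: {(15, 7), (21, 15), (21, 7), (22, 12), (29, 12), (29, 22)}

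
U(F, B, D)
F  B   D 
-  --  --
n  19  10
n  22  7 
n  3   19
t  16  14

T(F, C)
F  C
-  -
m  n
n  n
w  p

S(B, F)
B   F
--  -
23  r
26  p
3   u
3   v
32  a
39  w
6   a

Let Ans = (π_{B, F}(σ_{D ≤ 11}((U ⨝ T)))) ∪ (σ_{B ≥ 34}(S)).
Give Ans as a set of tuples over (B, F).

Natural join on F: {(n, 19, 10, n), (n, 22, 7, n), (n, 3, 19, n)}
σ[D ≤ 11]: keep tuples satisfying D ≤ 11 → {(n, 19, 10, n), (n, 22, 7, n)}
Projecting to B, F: {(19, n), (22, n)}
σ[B ≥ 34]: keep tuples satisfying B ≥ 34 → {(39, w)}
Set union of the two operands is {(19, n), (22, n), (39, w)}.

{(19, n), (22, n), (39, w)}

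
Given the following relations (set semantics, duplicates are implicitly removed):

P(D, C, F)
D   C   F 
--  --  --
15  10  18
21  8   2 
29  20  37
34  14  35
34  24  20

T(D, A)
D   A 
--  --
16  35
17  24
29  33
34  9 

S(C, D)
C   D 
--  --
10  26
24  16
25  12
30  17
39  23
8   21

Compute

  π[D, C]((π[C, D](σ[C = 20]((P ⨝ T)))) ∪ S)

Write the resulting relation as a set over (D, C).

{(12, 25), (16, 24), (17, 30), (21, 8), (23, 39), (26, 10), (29, 20)}

Joining P and T on D yields {(29, 20, 37, 33), (34, 14, 35, 9), (34, 24, 20, 9)}.
Apply σ_{C = 20}; surviving tuples: {(29, 20, 37, 33)}
Projecting to C, D: {(20, 29)}
Union: {(20, 29)} with {(10, 26), (24, 16), (25, 12), (30, 17), (39, 23), (8, 21)} → {(10, 26), (20, 29), (24, 16), (25, 12), (30, 17), (39, 23), (8, 21)}
Projecting to D, C: {(12, 25), (16, 24), (17, 30), (21, 8), (23, 39), (26, 10), (29, 20)}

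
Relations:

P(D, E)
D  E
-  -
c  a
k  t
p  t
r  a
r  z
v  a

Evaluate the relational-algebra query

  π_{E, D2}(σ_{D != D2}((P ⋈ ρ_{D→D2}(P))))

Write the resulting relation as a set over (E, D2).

ρ[D→D2]: schema becomes (D2, E); tuples unchanged.
Natural join on E: {(c, a, c), (c, a, r), (c, a, v), (k, t, k), (k, t, p), (p, t, k), (p, t, p), (r, a, c), (r, a, r), (r, a, v), (r, z, r), (v, a, c), (v, a, r), (v, a, v)}
Selection D != D2: {(c, a, r), (c, a, v), (k, t, p), (p, t, k), (r, a, c), (r, a, v), (v, a, c), (v, a, r)}
π[E, D2]: project onto (E, D2) (3 duplicate(s) eliminated) → {(a, c), (a, r), (a, v), (t, k), (t, p)}

{(a, c), (a, r), (a, v), (t, k), (t, p)}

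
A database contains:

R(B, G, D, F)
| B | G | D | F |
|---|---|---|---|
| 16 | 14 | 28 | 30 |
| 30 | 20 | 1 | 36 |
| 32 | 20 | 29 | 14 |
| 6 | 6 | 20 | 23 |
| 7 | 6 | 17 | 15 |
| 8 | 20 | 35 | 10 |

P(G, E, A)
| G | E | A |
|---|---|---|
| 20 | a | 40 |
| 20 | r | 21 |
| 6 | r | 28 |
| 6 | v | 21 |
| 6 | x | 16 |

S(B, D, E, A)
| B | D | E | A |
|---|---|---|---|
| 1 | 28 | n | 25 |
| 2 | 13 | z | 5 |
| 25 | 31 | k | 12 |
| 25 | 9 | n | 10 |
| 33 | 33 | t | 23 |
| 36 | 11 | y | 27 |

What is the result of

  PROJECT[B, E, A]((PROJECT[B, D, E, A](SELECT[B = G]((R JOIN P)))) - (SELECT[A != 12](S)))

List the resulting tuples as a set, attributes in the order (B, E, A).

Natural join on G: {(30, 20, 1, 36, a, 40), (30, 20, 1, 36, r, 21), (32, 20, 29, 14, a, 40), (32, 20, 29, 14, r, 21), (6, 6, 20, 23, r, 28), (6, 6, 20, 23, v, 21), (6, 6, 20, 23, x, 16), (7, 6, 17, 15, r, 28), (7, 6, 17, 15, v, 21), (7, 6, 17, 15, x, 16), (8, 20, 35, 10, a, 40), (8, 20, 35, 10, r, 21)}
σ[B = G]: keep tuples satisfying B = G → {(6, 6, 20, 23, r, 28), (6, 6, 20, 23, v, 21), (6, 6, 20, 23, x, 16)}
Keep only column(s) B, D, E, A: {(6, 20, r, 28), (6, 20, v, 21), (6, 20, x, 16)}
σ[A != 12]: keep tuples satisfying A != 12 → {(1, 28, n, 25), (2, 13, z, 5), (25, 9, n, 10), (33, 33, t, 23), (36, 11, y, 27)}
Set difference of the two operands is {(6, 20, r, 28), (6, 20, v, 21), (6, 20, x, 16)}.
Keep only column(s) B, E, A: {(6, r, 28), (6, v, 21), (6, x, 16)}

{(6, r, 28), (6, v, 21), (6, x, 16)}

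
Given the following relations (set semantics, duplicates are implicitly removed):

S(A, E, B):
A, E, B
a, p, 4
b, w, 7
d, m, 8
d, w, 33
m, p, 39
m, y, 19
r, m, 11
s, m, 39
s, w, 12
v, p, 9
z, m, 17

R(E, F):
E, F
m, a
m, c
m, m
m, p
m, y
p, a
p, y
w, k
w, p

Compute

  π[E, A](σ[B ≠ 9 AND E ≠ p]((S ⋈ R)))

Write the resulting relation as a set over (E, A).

{(m, d), (m, r), (m, s), (m, z), (w, b), (w, d), (w, s)}

Joining S and R on E yields {(a, p, 4, a), (a, p, 4, y), (b, w, 7, k), (b, w, 7, p), (d, m, 8, a), (d, m, 8, c), (d, m, 8, m), (d, m, 8, p), (d, m, 8, y), (d, w, 33, k), (d, w, 33, p), (m, p, 39, a), (m, p, 39, y), (r, m, 11, a), (r, m, 11, c), (r, m, 11, m), (r, m, 11, p), (r, m, 11, y), (s, m, 39, a), (s, m, 39, c), (s, m, 39, m), (s, m, 39, p), (s, m, 39, y), (s, w, 12, k), (s, w, 12, p), (v, p, 9, a), (v, p, 9, y), (z, m, 17, a), (z, m, 17, c), (z, m, 17, m), (z, m, 17, p), (z, m, 17, y)}.
σ[B ≠ 9 AND E ≠ p]: keep tuples satisfying B ≠ 9 AND E ≠ p → {(b, w, 7, k), (b, w, 7, p), (d, m, 8, a), (d, m, 8, c), (d, m, 8, m), (d, m, 8, p), (d, m, 8, y), (d, w, 33, k), (d, w, 33, p), (r, m, 11, a), (r, m, 11, c), (r, m, 11, m), (r, m, 11, p), (r, m, 11, y), (s, m, 39, a), (s, m, 39, c), (s, m, 39, m), (s, m, 39, p), (s, m, 39, y), (s, w, 12, k), (s, w, 12, p), (z, m, 17, a), (z, m, 17, c), (z, m, 17, m), (z, m, 17, p), (z, m, 17, y)}
π_{E, A} gives {(m, d), (m, r), (m, s), (m, z), (w, b), (w, d), (w, s)} (19 duplicate(s) eliminated).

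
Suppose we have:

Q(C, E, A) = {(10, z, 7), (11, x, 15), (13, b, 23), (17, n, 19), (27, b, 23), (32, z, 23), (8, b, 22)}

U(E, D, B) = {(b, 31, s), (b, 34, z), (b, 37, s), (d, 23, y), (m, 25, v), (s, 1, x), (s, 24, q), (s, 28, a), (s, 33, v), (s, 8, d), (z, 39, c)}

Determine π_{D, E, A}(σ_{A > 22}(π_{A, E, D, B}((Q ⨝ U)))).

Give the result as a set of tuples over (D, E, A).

{(31, b, 23), (34, b, 23), (37, b, 23), (39, z, 23)}

Natural join on E: {(10, z, 7, 39, c), (13, b, 23, 31, s), (13, b, 23, 34, z), (13, b, 23, 37, s), (27, b, 23, 31, s), (27, b, 23, 34, z), (27, b, 23, 37, s), (32, z, 23, 39, c), (8, b, 22, 31, s), (8, b, 22, 34, z), (8, b, 22, 37, s)}
π_{A, E, D, B} gives {(22, b, 31, s), (22, b, 34, z), (22, b, 37, s), (23, b, 31, s), (23, b, 34, z), (23, b, 37, s), (23, z, 39, c), (7, z, 39, c)} (3 duplicate(s) eliminated).
σ[A > 22]: keep tuples satisfying A > 22 → {(23, b, 31, s), (23, b, 34, z), (23, b, 37, s), (23, z, 39, c)}
π_{D, E, A} gives {(31, b, 23), (34, b, 23), (37, b, 23), (39, z, 23)}.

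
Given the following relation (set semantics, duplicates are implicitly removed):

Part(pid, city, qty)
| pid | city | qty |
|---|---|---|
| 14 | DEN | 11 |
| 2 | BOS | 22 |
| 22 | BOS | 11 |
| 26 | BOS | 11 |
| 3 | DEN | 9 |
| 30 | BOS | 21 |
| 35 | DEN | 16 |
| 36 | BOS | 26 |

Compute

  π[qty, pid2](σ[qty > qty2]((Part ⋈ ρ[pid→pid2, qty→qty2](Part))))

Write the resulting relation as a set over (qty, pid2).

ρ[pid→pid2, qty→qty2]: schema becomes (pid2, city, qty2); tuples unchanged.
Natural join on city: {(14, DEN, 11, 14, 11), (14, DEN, 11, 3, 9), (14, DEN, 11, 35, 16), (2, BOS, 22, 2, 22), (2, BOS, 22, 22, 11), (2, BOS, 22, 26, 11), (2, BOS, 22, 30, 21), (2, BOS, 22, 36, 26), (22, BOS, 11, 2, 22), (22, BOS, 11, 22, 11), (22, BOS, 11, 26, 11), (22, BOS, 11, 30, 21), (22, BOS, 11, 36, 26), (26, BOS, 11, 2, 22), (26, BOS, 11, 22, 11), (26, BOS, 11, 26, 11), (26, BOS, 11, 30, 21), (26, BOS, 11, 36, 26), (3, DEN, 9, 14, 11), (3, DEN, 9, 3, 9), (3, DEN, 9, 35, 16), (30, BOS, 21, 2, 22), (30, BOS, 21, 22, 11), (30, BOS, 21, 26, 11), (30, BOS, 21, 30, 21), (30, BOS, 21, 36, 26), (35, DEN, 16, 14, 11), (35, DEN, 16, 3, 9), (35, DEN, 16, 35, 16), (36, BOS, 26, 2, 22), (36, BOS, 26, 22, 11), (36, BOS, 26, 26, 11), (36, BOS, 26, 30, 21), (36, BOS, 26, 36, 26)}
Selection qty > qty2: {(14, DEN, 11, 3, 9), (2, BOS, 22, 22, 11), (2, BOS, 22, 26, 11), (2, BOS, 22, 30, 21), (30, BOS, 21, 22, 11), (30, BOS, 21, 26, 11), (35, DEN, 16, 14, 11), (35, DEN, 16, 3, 9), (36, BOS, 26, 2, 22), (36, BOS, 26, 22, 11), (36, BOS, 26, 26, 11), (36, BOS, 26, 30, 21)}
π_{qty, pid2} gives {(11, 3), (16, 14), (16, 3), (21, 22), (21, 26), (22, 22), (22, 26), (22, 30), (26, 2), (26, 22), (26, 26), (26, 30)}.

{(11, 3), (16, 14), (16, 3), (21, 22), (21, 26), (22, 22), (22, 26), (22, 30), (26, 2), (26, 22), (26, 26), (26, 30)}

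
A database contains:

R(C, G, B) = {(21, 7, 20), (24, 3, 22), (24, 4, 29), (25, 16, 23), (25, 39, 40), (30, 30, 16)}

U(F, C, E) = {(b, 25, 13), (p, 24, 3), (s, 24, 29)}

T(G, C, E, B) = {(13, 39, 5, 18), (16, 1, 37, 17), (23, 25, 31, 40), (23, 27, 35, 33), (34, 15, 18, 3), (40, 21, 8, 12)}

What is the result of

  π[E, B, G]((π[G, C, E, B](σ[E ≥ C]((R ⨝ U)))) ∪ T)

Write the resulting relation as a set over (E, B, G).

{(18, 3, 34), (29, 22, 3), (29, 29, 4), (31, 40, 23), (35, 33, 23), (37, 17, 16), (5, 18, 13), (8, 12, 40)}

Joining R and U on C yields {(24, 3, 22, p, 3), (24, 3, 22, s, 29), (24, 4, 29, p, 3), (24, 4, 29, s, 29), (25, 16, 23, b, 13), (25, 39, 40, b, 13)}.
Filtering on E ≥ C leaves {(24, 3, 22, s, 29), (24, 4, 29, s, 29)}.
Keep only column(s) G, C, E, B: {(3, 24, 29, 22), (4, 24, 29, 29)}
Set union of the two operands is {(13, 39, 5, 18), (16, 1, 37, 17), (23, 25, 31, 40), (23, 27, 35, 33), (3, 24, 29, 22), (34, 15, 18, 3), (4, 24, 29, 29), (40, 21, 8, 12)}.
Keep only column(s) E, B, G: {(18, 3, 34), (29, 22, 3), (29, 29, 4), (31, 40, 23), (35, 33, 23), (37, 17, 16), (5, 18, 13), (8, 12, 40)}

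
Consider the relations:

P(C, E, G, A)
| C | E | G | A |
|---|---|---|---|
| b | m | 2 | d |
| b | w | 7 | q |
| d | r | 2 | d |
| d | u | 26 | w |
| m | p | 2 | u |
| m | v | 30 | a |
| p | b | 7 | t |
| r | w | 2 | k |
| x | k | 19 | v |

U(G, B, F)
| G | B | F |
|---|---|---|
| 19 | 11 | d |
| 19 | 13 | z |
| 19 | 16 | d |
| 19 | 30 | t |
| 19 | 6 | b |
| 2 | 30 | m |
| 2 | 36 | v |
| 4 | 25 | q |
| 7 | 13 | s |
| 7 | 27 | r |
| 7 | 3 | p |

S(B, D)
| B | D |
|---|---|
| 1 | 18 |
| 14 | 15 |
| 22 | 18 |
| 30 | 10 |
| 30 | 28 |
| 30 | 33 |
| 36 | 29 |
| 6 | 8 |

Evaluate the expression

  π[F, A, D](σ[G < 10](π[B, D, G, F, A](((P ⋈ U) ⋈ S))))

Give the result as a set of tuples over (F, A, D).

{(m, d, 10), (m, d, 28), (m, d, 33), (m, k, 10), (m, k, 28), (m, k, 33), (m, u, 10), (m, u, 28), (m, u, 33), (v, d, 29), (v, k, 29), (v, u, 29)}

P ⋈ U (natural join on G): {(b, m, 2, d, 30, m), (b, m, 2, d, 36, v), (b, w, 7, q, 13, s), (b, w, 7, q, 27, r), (b, w, 7, q, 3, p), (d, r, 2, d, 30, m), (d, r, 2, d, 36, v), (m, p, 2, u, 30, m), (m, p, 2, u, 36, v), (p, b, 7, t, 13, s), (p, b, 7, t, 27, r), (p, b, 7, t, 3, p), (r, w, 2, k, 30, m), (r, w, 2, k, 36, v), (x, k, 19, v, 11, d), (x, k, 19, v, 13, z), (x, k, 19, v, 16, d), (x, k, 19, v, 30, t), (x, k, 19, v, 6, b)}
(P ⋈ U) ⋈ S (natural join on B): {(b, m, 2, d, 30, m, 10), (b, m, 2, d, 30, m, 28), (b, m, 2, d, 30, m, 33), (b, m, 2, d, 36, v, 29), (d, r, 2, d, 30, m, 10), (d, r, 2, d, 30, m, 28), (d, r, 2, d, 30, m, 33), (d, r, 2, d, 36, v, 29), (m, p, 2, u, 30, m, 10), (m, p, 2, u, 30, m, 28), (m, p, 2, u, 30, m, 33), (m, p, 2, u, 36, v, 29), (r, w, 2, k, 30, m, 10), (r, w, 2, k, 30, m, 28), (r, w, 2, k, 30, m, 33), (r, w, 2, k, 36, v, 29), (x, k, 19, v, 30, t, 10), (x, k, 19, v, 30, t, 28), (x, k, 19, v, 30, t, 33), (x, k, 19, v, 6, b, 8)}
Keep only column(s) B, D, G, F, A (4 duplicate(s) eliminated): {(30, 10, 19, t, v), (30, 10, 2, m, d), (30, 10, 2, m, k), (30, 10, 2, m, u), (30, 28, 19, t, v), (30, 28, 2, m, d), (30, 28, 2, m, k), (30, 28, 2, m, u), (30, 33, 19, t, v), (30, 33, 2, m, d), (30, 33, 2, m, k), (30, 33, 2, m, u), (36, 29, 2, v, d), (36, 29, 2, v, k), (36, 29, 2, v, u), (6, 8, 19, b, v)}
Selection G < 10: {(30, 10, 2, m, d), (30, 10, 2, m, k), (30, 10, 2, m, u), (30, 28, 2, m, d), (30, 28, 2, m, k), (30, 28, 2, m, u), (30, 33, 2, m, d), (30, 33, 2, m, k), (30, 33, 2, m, u), (36, 29, 2, v, d), (36, 29, 2, v, k), (36, 29, 2, v, u)}
Keep only column(s) F, A, D: {(m, d, 10), (m, d, 28), (m, d, 33), (m, k, 10), (m, k, 28), (m, k, 33), (m, u, 10), (m, u, 28), (m, u, 33), (v, d, 29), (v, k, 29), (v, u, 29)}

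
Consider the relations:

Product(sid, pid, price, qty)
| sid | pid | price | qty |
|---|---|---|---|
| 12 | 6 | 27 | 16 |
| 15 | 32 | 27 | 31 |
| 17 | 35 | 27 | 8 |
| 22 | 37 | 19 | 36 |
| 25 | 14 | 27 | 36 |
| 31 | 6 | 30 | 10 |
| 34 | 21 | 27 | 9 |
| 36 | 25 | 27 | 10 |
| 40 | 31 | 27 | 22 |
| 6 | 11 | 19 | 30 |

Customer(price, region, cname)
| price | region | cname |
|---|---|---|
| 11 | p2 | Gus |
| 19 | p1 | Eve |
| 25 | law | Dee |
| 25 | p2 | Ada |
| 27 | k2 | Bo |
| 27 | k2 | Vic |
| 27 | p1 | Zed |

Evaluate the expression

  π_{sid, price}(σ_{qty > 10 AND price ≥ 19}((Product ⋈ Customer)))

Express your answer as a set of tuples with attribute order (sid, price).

{(12, 27), (15, 27), (22, 19), (25, 27), (40, 27), (6, 19)}

Natural join on price: {(12, 6, 27, 16, k2, Bo), (12, 6, 27, 16, k2, Vic), (12, 6, 27, 16, p1, Zed), (15, 32, 27, 31, k2, Bo), (15, 32, 27, 31, k2, Vic), (15, 32, 27, 31, p1, Zed), (17, 35, 27, 8, k2, Bo), (17, 35, 27, 8, k2, Vic), (17, 35, 27, 8, p1, Zed), (22, 37, 19, 36, p1, Eve), (25, 14, 27, 36, k2, Bo), (25, 14, 27, 36, k2, Vic), (25, 14, 27, 36, p1, Zed), (34, 21, 27, 9, k2, Bo), (34, 21, 27, 9, k2, Vic), (34, 21, 27, 9, p1, Zed), (36, 25, 27, 10, k2, Bo), (36, 25, 27, 10, k2, Vic), (36, 25, 27, 10, p1, Zed), (40, 31, 27, 22, k2, Bo), (40, 31, 27, 22, k2, Vic), (40, 31, 27, 22, p1, Zed), (6, 11, 19, 30, p1, Eve)}
Apply σ_{qty > 10 AND price ≥ 19}; surviving tuples: {(12, 6, 27, 16, k2, Bo), (12, 6, 27, 16, k2, Vic), (12, 6, 27, 16, p1, Zed), (15, 32, 27, 31, k2, Bo), (15, 32, 27, 31, k2, Vic), (15, 32, 27, 31, p1, Zed), (22, 37, 19, 36, p1, Eve), (25, 14, 27, 36, k2, Bo), (25, 14, 27, 36, k2, Vic), (25, 14, 27, 36, p1, Zed), (40, 31, 27, 22, k2, Bo), (40, 31, 27, 22, k2, Vic), (40, 31, 27, 22, p1, Zed), (6, 11, 19, 30, p1, Eve)}
π_{sid, price} gives {(12, 27), (15, 27), (22, 19), (25, 27), (40, 27), (6, 19)} (8 duplicate(s) eliminated).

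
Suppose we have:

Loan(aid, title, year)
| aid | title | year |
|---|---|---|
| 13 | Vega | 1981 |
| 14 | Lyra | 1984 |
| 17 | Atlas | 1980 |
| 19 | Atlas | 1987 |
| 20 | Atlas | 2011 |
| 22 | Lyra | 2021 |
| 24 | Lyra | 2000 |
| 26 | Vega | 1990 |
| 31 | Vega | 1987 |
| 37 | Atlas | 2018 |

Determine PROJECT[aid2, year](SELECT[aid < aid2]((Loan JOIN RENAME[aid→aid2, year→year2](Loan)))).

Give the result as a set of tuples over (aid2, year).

{(19, 1980), (20, 1980), (20, 1987), (22, 1984), (24, 1984), (24, 2021), (26, 1981), (31, 1981), (31, 1990), (37, 1980), (37, 1987), (37, 2011)}

ρ[aid→aid2, year→year2]: schema becomes (aid2, title, year2); tuples unchanged.
Loan ⋈ RENAME[aid→aid2, year→year2](Loan) (natural join on title): {(13, Vega, 1981, 13, 1981), (13, Vega, 1981, 26, 1990), (13, Vega, 1981, 31, 1987), (14, Lyra, 1984, 14, 1984), (14, Lyra, 1984, 22, 2021), (14, Lyra, 1984, 24, 2000), (17, Atlas, 1980, 17, 1980), (17, Atlas, 1980, 19, 1987), (17, Atlas, 1980, 20, 2011), (17, Atlas, 1980, 37, 2018), (19, Atlas, 1987, 17, 1980), (19, Atlas, 1987, 19, 1987), (19, Atlas, 1987, 20, 2011), (19, Atlas, 1987, 37, 2018), (20, Atlas, 2011, 17, 1980), (20, Atlas, 2011, 19, 1987), (20, Atlas, 2011, 20, 2011), (20, Atlas, 2011, 37, 2018), (22, Lyra, 2021, 14, 1984), (22, Lyra, 2021, 22, 2021), (22, Lyra, 2021, 24, 2000), (24, Lyra, 2000, 14, 1984), (24, Lyra, 2000, 22, 2021), (24, Lyra, 2000, 24, 2000), (26, Vega, 1990, 13, 1981), (26, Vega, 1990, 26, 1990), (26, Vega, 1990, 31, 1987), (31, Vega, 1987, 13, 1981), (31, Vega, 1987, 26, 1990), (31, Vega, 1987, 31, 1987), (37, Atlas, 2018, 17, 1980), (37, Atlas, 2018, 19, 1987), (37, Atlas, 2018, 20, 2011), (37, Atlas, 2018, 37, 2018)}
Selection aid < aid2: {(13, Vega, 1981, 26, 1990), (13, Vega, 1981, 31, 1987), (14, Lyra, 1984, 22, 2021), (14, Lyra, 1984, 24, 2000), (17, Atlas, 1980, 19, 1987), (17, Atlas, 1980, 20, 2011), (17, Atlas, 1980, 37, 2018), (19, Atlas, 1987, 20, 2011), (19, Atlas, 1987, 37, 2018), (20, Atlas, 2011, 37, 2018), (22, Lyra, 2021, 24, 2000), (26, Vega, 1990, 31, 1987)}
π_{aid2, year} gives {(19, 1980), (20, 1980), (20, 1987), (22, 1984), (24, 1984), (24, 2021), (26, 1981), (31, 1981), (31, 1990), (37, 1980), (37, 1987), (37, 2011)}.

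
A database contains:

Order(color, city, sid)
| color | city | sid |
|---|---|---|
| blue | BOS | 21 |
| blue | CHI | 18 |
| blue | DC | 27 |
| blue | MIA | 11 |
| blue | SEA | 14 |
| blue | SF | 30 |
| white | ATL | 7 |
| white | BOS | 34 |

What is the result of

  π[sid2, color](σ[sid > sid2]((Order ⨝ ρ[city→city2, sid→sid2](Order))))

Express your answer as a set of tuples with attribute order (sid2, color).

{(11, blue), (14, blue), (18, blue), (21, blue), (27, blue), (7, white)}

ρ[city→city2, sid→sid2]: schema becomes (color, city2, sid2); tuples unchanged.
Order ⋈ ρ[city→city2, sid→sid2](Order) (natural join on color): {(blue, BOS, 21, BOS, 21), (blue, BOS, 21, CHI, 18), (blue, BOS, 21, DC, 27), (blue, BOS, 21, MIA, 11), (blue, BOS, 21, SEA, 14), (blue, BOS, 21, SF, 30), (blue, CHI, 18, BOS, 21), (blue, CHI, 18, CHI, 18), (blue, CHI, 18, DC, 27), (blue, CHI, 18, MIA, 11), (blue, CHI, 18, SEA, 14), (blue, CHI, 18, SF, 30), (blue, DC, 27, BOS, 21), (blue, DC, 27, CHI, 18), (blue, DC, 27, DC, 27), (blue, DC, 27, MIA, 11), (blue, DC, 27, SEA, 14), (blue, DC, 27, SF, 30), (blue, MIA, 11, BOS, 21), (blue, MIA, 11, CHI, 18), (blue, MIA, 11, DC, 27), (blue, MIA, 11, MIA, 11), (blue, MIA, 11, SEA, 14), (blue, MIA, 11, SF, 30), (blue, SEA, 14, BOS, 21), (blue, SEA, 14, CHI, 18), (blue, SEA, 14, DC, 27), (blue, SEA, 14, MIA, 11), (blue, SEA, 14, SEA, 14), (blue, SEA, 14, SF, 30), (blue, SF, 30, BOS, 21), (blue, SF, 30, CHI, 18), (blue, SF, 30, DC, 27), (blue, SF, 30, MIA, 11), (blue, SF, 30, SEA, 14), (blue, SF, 30, SF, 30), (white, ATL, 7, ATL, 7), (white, ATL, 7, BOS, 34), (white, BOS, 34, ATL, 7), (white, BOS, 34, BOS, 34)}
Filtering on sid > sid2 leaves {(blue, BOS, 21, CHI, 18), (blue, BOS, 21, MIA, 11), (blue, BOS, 21, SEA, 14), (blue, CHI, 18, MIA, 11), (blue, CHI, 18, SEA, 14), (blue, DC, 27, BOS, 21), (blue, DC, 27, CHI, 18), (blue, DC, 27, MIA, 11), (blue, DC, 27, SEA, 14), (blue, SEA, 14, MIA, 11), (blue, SF, 30, BOS, 21), (blue, SF, 30, CHI, 18), (blue, SF, 30, DC, 27), (blue, SF, 30, MIA, 11), (blue, SF, 30, SEA, 14), (white, BOS, 34, ATL, 7)}.
π[sid2, color]: project onto (sid2, color) (10 duplicate(s) eliminated) → {(11, blue), (14, blue), (18, blue), (21, blue), (27, blue), (7, white)}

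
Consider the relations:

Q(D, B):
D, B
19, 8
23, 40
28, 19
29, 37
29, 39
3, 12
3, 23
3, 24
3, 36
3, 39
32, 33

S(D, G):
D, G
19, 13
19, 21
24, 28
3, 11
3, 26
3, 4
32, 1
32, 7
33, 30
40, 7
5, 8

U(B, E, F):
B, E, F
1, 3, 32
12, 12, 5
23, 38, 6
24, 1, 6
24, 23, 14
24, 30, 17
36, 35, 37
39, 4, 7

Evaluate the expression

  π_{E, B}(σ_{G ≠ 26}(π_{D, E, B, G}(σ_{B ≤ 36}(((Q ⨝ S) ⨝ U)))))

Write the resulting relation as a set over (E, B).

{(1, 24), (12, 12), (23, 24), (30, 24), (35, 36), (38, 23)}

Natural join on D: {(19, 8, 13), (19, 8, 21), (3, 12, 11), (3, 12, 26), (3, 12, 4), (3, 23, 11), (3, 23, 26), (3, 23, 4), (3, 24, 11), (3, 24, 26), (3, 24, 4), (3, 36, 11), (3, 36, 26), (3, 36, 4), (3, 39, 11), (3, 39, 26), (3, 39, 4), (32, 33, 1), (32, 33, 7)}
Natural join on B: {(3, 12, 11, 12, 5), (3, 12, 26, 12, 5), (3, 12, 4, 12, 5), (3, 23, 11, 38, 6), (3, 23, 26, 38, 6), (3, 23, 4, 38, 6), (3, 24, 11, 1, 6), (3, 24, 11, 23, 14), (3, 24, 11, 30, 17), (3, 24, 26, 1, 6), (3, 24, 26, 23, 14), (3, 24, 26, 30, 17), (3, 24, 4, 1, 6), (3, 24, 4, 23, 14), (3, 24, 4, 30, 17), (3, 36, 11, 35, 37), (3, 36, 26, 35, 37), (3, 36, 4, 35, 37), (3, 39, 11, 4, 7), (3, 39, 26, 4, 7), (3, 39, 4, 4, 7)}
σ[B ≤ 36]: keep tuples satisfying B ≤ 36 → {(3, 12, 11, 12, 5), (3, 12, 26, 12, 5), (3, 12, 4, 12, 5), (3, 23, 11, 38, 6), (3, 23, 26, 38, 6), (3, 23, 4, 38, 6), (3, 24, 11, 1, 6), (3, 24, 11, 23, 14), (3, 24, 11, 30, 17), (3, 24, 26, 1, 6), (3, 24, 26, 23, 14), (3, 24, 26, 30, 17), (3, 24, 4, 1, 6), (3, 24, 4, 23, 14), (3, 24, 4, 30, 17), (3, 36, 11, 35, 37), (3, 36, 26, 35, 37), (3, 36, 4, 35, 37)}
Keep only column(s) D, E, B, G: {(3, 1, 24, 11), (3, 1, 24, 26), (3, 1, 24, 4), (3, 12, 12, 11), (3, 12, 12, 26), (3, 12, 12, 4), (3, 23, 24, 11), (3, 23, 24, 26), (3, 23, 24, 4), (3, 30, 24, 11), (3, 30, 24, 26), (3, 30, 24, 4), (3, 35, 36, 11), (3, 35, 36, 26), (3, 35, 36, 4), (3, 38, 23, 11), (3, 38, 23, 26), (3, 38, 23, 4)}
σ[G ≠ 26]: keep tuples satisfying G ≠ 26 → {(3, 1, 24, 11), (3, 1, 24, 4), (3, 12, 12, 11), (3, 12, 12, 4), (3, 23, 24, 11), (3, 23, 24, 4), (3, 30, 24, 11), (3, 30, 24, 4), (3, 35, 36, 11), (3, 35, 36, 4), (3, 38, 23, 11), (3, 38, 23, 4)}
Keep only column(s) E, B (6 duplicate(s) eliminated): {(1, 24), (12, 12), (23, 24), (30, 24), (35, 36), (38, 23)}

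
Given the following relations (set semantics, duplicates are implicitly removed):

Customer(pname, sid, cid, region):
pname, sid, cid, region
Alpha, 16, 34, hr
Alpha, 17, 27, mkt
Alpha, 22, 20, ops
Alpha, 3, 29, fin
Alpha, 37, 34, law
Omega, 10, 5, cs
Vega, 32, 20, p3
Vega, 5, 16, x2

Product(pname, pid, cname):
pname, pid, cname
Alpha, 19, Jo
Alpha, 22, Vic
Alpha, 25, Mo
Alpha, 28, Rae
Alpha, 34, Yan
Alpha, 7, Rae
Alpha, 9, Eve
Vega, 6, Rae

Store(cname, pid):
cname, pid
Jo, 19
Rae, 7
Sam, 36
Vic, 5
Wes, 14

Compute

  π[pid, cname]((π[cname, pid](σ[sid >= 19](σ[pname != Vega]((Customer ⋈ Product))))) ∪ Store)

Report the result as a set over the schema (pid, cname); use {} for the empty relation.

{(14, Wes), (19, Jo), (22, Vic), (25, Mo), (28, Rae), (34, Yan), (36, Sam), (5, Vic), (7, Rae), (9, Eve)}

Joining Customer and Product on pname yields {(Alpha, 16, 34, hr, 19, Jo), (Alpha, 16, 34, hr, 22, Vic), (Alpha, 16, 34, hr, 25, Mo), (Alpha, 16, 34, hr, 28, Rae), (Alpha, 16, 34, hr, 34, Yan), (Alpha, 16, 34, hr, 7, Rae), (Alpha, 16, 34, hr, 9, Eve), (Alpha, 17, 27, mkt, 19, Jo), (Alpha, 17, 27, mkt, 22, Vic), (Alpha, 17, 27, mkt, 25, Mo), (Alpha, 17, 27, mkt, 28, Rae), (Alpha, 17, 27, mkt, 34, Yan), (Alpha, 17, 27, mkt, 7, Rae), (Alpha, 17, 27, mkt, 9, Eve), (Alpha, 22, 20, ops, 19, Jo), (Alpha, 22, 20, ops, 22, Vic), (Alpha, 22, 20, ops, 25, Mo), (Alpha, 22, 20, ops, 28, Rae), (Alpha, 22, 20, ops, 34, Yan), (Alpha, 22, 20, ops, 7, Rae), (Alpha, 22, 20, ops, 9, Eve), (Alpha, 3, 29, fin, 19, Jo), (Alpha, 3, 29, fin, 22, Vic), (Alpha, 3, 29, fin, 25, Mo), (Alpha, 3, 29, fin, 28, Rae), (Alpha, 3, 29, fin, 34, Yan), (Alpha, 3, 29, fin, 7, Rae), (Alpha, 3, 29, fin, 9, Eve), (Alpha, 37, 34, law, 19, Jo), (Alpha, 37, 34, law, 22, Vic), (Alpha, 37, 34, law, 25, Mo), (Alpha, 37, 34, law, 28, Rae), (Alpha, 37, 34, law, 34, Yan), (Alpha, 37, 34, law, 7, Rae), (Alpha, 37, 34, law, 9, Eve), (Vega, 32, 20, p3, 6, Rae), (Vega, 5, 16, x2, 6, Rae)}.
Selection pname != Vega: {(Alpha, 16, 34, hr, 19, Jo), (Alpha, 16, 34, hr, 22, Vic), (Alpha, 16, 34, hr, 25, Mo), (Alpha, 16, 34, hr, 28, Rae), (Alpha, 16, 34, hr, 34, Yan), (Alpha, 16, 34, hr, 7, Rae), (Alpha, 16, 34, hr, 9, Eve), (Alpha, 17, 27, mkt, 19, Jo), (Alpha, 17, 27, mkt, 22, Vic), (Alpha, 17, 27, mkt, 25, Mo), (Alpha, 17, 27, mkt, 28, Rae), (Alpha, 17, 27, mkt, 34, Yan), (Alpha, 17, 27, mkt, 7, Rae), (Alpha, 17, 27, mkt, 9, Eve), (Alpha, 22, 20, ops, 19, Jo), (Alpha, 22, 20, ops, 22, Vic), (Alpha, 22, 20, ops, 25, Mo), (Alpha, 22, 20, ops, 28, Rae), (Alpha, 22, 20, ops, 34, Yan), (Alpha, 22, 20, ops, 7, Rae), (Alpha, 22, 20, ops, 9, Eve), (Alpha, 3, 29, fin, 19, Jo), (Alpha, 3, 29, fin, 22, Vic), (Alpha, 3, 29, fin, 25, Mo), (Alpha, 3, 29, fin, 28, Rae), (Alpha, 3, 29, fin, 34, Yan), (Alpha, 3, 29, fin, 7, Rae), (Alpha, 3, 29, fin, 9, Eve), (Alpha, 37, 34, law, 19, Jo), (Alpha, 37, 34, law, 22, Vic), (Alpha, 37, 34, law, 25, Mo), (Alpha, 37, 34, law, 28, Rae), (Alpha, 37, 34, law, 34, Yan), (Alpha, 37, 34, law, 7, Rae), (Alpha, 37, 34, law, 9, Eve)}
Selection sid >= 19: {(Alpha, 22, 20, ops, 19, Jo), (Alpha, 22, 20, ops, 22, Vic), (Alpha, 22, 20, ops, 25, Mo), (Alpha, 22, 20, ops, 28, Rae), (Alpha, 22, 20, ops, 34, Yan), (Alpha, 22, 20, ops, 7, Rae), (Alpha, 22, 20, ops, 9, Eve), (Alpha, 37, 34, law, 19, Jo), (Alpha, 37, 34, law, 22, Vic), (Alpha, 37, 34, law, 25, Mo), (Alpha, 37, 34, law, 28, Rae), (Alpha, 37, 34, law, 34, Yan), (Alpha, 37, 34, law, 7, Rae), (Alpha, 37, 34, law, 9, Eve)}
π_{cname, pid} gives {(Eve, 9), (Jo, 19), (Mo, 25), (Rae, 28), (Rae, 7), (Vic, 22), (Yan, 34)} (7 duplicate(s) eliminated).
Union: {(Eve, 9), (Jo, 19), (Mo, 25), (Rae, 28), (Rae, 7), (Vic, 22), (Yan, 34)} with {(Jo, 19), (Rae, 7), (Sam, 36), (Vic, 5), (Wes, 14)} → {(Eve, 9), (Jo, 19), (Mo, 25), (Rae, 28), (Rae, 7), (Sam, 36), (Vic, 22), (Vic, 5), (Wes, 14), (Yan, 34)}
π_{pid, cname} gives {(14, Wes), (19, Jo), (22, Vic), (25, Mo), (28, Rae), (34, Yan), (36, Sam), (5, Vic), (7, Rae), (9, Eve)}.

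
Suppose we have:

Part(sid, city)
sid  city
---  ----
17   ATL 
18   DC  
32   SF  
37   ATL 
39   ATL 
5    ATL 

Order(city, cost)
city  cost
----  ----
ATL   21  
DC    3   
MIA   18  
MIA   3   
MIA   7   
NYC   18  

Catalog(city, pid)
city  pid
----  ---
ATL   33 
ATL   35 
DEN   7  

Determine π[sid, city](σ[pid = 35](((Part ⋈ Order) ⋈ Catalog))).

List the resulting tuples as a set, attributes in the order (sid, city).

Natural join on city: {(17, ATL, 21), (18, DC, 3), (37, ATL, 21), (39, ATL, 21), (5, ATL, 21)}
Natural join on city: {(17, ATL, 21, 33), (17, ATL, 21, 35), (37, ATL, 21, 33), (37, ATL, 21, 35), (39, ATL, 21, 33), (39, ATL, 21, 35), (5, ATL, 21, 33), (5, ATL, 21, 35)}
Selection pid = 35: {(17, ATL, 21, 35), (37, ATL, 21, 35), (39, ATL, 21, 35), (5, ATL, 21, 35)}
Keep only column(s) sid, city: {(17, ATL), (37, ATL), (39, ATL), (5, ATL)}

{(17, ATL), (37, ATL), (39, ATL), (5, ATL)}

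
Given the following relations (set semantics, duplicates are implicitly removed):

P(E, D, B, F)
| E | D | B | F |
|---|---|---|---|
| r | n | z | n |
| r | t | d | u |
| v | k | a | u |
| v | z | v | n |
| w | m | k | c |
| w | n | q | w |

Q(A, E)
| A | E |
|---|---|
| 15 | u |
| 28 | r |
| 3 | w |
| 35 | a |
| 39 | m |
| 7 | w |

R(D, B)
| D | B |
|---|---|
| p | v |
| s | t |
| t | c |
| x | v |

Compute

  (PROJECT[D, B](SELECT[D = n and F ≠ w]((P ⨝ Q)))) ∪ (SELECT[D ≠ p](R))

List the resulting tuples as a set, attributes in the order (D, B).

{(n, z), (s, t), (t, c), (x, v)}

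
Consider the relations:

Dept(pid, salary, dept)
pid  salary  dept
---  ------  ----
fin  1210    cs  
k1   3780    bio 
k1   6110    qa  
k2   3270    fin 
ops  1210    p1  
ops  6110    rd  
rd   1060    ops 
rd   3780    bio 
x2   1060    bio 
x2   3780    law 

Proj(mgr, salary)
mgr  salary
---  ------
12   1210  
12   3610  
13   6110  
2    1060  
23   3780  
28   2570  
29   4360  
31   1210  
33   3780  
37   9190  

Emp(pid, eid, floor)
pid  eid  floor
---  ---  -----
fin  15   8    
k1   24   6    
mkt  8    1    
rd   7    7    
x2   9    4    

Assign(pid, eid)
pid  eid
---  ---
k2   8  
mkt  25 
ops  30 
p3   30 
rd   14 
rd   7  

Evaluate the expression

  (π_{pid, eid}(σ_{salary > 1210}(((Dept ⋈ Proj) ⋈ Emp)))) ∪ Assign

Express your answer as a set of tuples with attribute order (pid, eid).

{(k1, 24), (k2, 8), (mkt, 25), (ops, 30), (p3, 30), (rd, 14), (rd, 7), (x2, 9)}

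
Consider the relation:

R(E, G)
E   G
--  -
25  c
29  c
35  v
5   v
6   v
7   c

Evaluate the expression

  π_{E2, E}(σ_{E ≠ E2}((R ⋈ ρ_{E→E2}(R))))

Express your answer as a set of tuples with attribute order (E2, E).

{(25, 29), (25, 7), (29, 25), (29, 7), (35, 5), (35, 6), (5, 35), (5, 6), (6, 35), (6, 5), (7, 25), (7, 29)}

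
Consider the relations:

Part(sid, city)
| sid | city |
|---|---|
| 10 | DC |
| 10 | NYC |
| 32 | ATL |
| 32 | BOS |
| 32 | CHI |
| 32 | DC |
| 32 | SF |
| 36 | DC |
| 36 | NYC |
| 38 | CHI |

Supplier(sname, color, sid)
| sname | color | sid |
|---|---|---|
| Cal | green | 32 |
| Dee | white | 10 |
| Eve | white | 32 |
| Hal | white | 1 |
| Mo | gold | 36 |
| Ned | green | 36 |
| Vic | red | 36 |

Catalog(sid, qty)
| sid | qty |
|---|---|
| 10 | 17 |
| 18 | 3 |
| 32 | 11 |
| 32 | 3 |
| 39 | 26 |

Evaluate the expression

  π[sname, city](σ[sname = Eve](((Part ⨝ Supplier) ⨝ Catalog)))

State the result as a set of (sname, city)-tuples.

{(Eve, ATL), (Eve, BOS), (Eve, CHI), (Eve, DC), (Eve, SF)}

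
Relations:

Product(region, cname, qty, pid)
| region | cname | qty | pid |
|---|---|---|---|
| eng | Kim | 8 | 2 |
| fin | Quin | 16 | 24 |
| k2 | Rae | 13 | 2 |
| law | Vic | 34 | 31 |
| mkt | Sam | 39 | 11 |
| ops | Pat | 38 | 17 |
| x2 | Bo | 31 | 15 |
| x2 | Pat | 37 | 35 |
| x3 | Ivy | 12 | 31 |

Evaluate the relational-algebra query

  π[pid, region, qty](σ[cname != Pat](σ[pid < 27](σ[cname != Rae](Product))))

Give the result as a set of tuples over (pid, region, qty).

{(11, mkt, 39), (15, x2, 31), (2, eng, 8), (24, fin, 16)}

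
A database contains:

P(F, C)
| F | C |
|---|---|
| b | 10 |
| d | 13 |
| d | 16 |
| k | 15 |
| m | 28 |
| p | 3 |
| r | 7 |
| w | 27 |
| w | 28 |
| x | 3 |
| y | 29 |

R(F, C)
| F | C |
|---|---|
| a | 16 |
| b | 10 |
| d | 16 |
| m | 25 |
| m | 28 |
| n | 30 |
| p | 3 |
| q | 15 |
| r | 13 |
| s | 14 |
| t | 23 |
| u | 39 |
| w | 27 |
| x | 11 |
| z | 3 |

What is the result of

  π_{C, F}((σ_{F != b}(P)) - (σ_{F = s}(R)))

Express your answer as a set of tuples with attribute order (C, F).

{(13, d), (15, k), (16, d), (27, w), (28, m), (28, w), (29, y), (3, p), (3, x), (7, r)}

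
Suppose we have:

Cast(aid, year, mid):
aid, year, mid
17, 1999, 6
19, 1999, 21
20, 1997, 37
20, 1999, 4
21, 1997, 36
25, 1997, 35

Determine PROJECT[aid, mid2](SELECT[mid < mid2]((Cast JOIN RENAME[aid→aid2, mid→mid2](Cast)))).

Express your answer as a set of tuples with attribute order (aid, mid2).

{(17, 21), (20, 21), (20, 6), (21, 37), (25, 36), (25, 37)}

ρ[aid→aid2, mid→mid2]: schema becomes (aid2, year, mid2); tuples unchanged.
Joining Cast and RENAME[aid→aid2, mid→mid2](Cast) on year yields {(17, 1999, 6, 17, 6), (17, 1999, 6, 19, 21), (17, 1999, 6, 20, 4), (19, 1999, 21, 17, 6), (19, 1999, 21, 19, 21), (19, 1999, 21, 20, 4), (20, 1997, 37, 20, 37), (20, 1997, 37, 21, 36), (20, 1997, 37, 25, 35), (20, 1999, 4, 17, 6), (20, 1999, 4, 19, 21), (20, 1999, 4, 20, 4), (21, 1997, 36, 20, 37), (21, 1997, 36, 21, 36), (21, 1997, 36, 25, 35), (25, 1997, 35, 20, 37), (25, 1997, 35, 21, 36), (25, 1997, 35, 25, 35)}.
Filtering on mid < mid2 leaves {(17, 1999, 6, 19, 21), (20, 1999, 4, 17, 6), (20, 1999, 4, 19, 21), (21, 1997, 36, 20, 37), (25, 1997, 35, 20, 37), (25, 1997, 35, 21, 36)}.
π_{aid, mid2} gives {(17, 21), (20, 21), (20, 6), (21, 37), (25, 36), (25, 37)}.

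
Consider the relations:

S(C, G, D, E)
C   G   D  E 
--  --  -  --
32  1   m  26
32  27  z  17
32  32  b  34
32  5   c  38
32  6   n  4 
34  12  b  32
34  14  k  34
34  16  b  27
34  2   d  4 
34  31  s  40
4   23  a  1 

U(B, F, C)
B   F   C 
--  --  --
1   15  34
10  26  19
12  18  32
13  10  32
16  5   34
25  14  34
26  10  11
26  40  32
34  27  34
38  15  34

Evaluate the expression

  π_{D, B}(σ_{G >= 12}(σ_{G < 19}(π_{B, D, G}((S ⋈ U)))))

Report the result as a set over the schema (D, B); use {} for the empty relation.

Natural join on C: {(32, 1, m, 26, 12, 18), (32, 1, m, 26, 13, 10), (32, 1, m, 26, 26, 40), (32, 27, z, 17, 12, 18), (32, 27, z, 17, 13, 10), (32, 27, z, 17, 26, 40), (32, 32, b, 34, 12, 18), (32, 32, b, 34, 13, 10), (32, 32, b, 34, 26, 40), (32, 5, c, 38, 12, 18), (32, 5, c, 38, 13, 10), (32, 5, c, 38, 26, 40), (32, 6, n, 4, 12, 18), (32, 6, n, 4, 13, 10), (32, 6, n, 4, 26, 40), (34, 12, b, 32, 1, 15), (34, 12, b, 32, 16, 5), (34, 12, b, 32, 25, 14), (34, 12, b, 32, 34, 27), (34, 12, b, 32, 38, 15), (34, 14, k, 34, 1, 15), (34, 14, k, 34, 16, 5), (34, 14, k, 34, 25, 14), (34, 14, k, 34, 34, 27), (34, 14, k, 34, 38, 15), (34, 16, b, 27, 1, 15), (34, 16, b, 27, 16, 5), (34, 16, b, 27, 25, 14), (34, 16, b, 27, 34, 27), (34, 16, b, 27, 38, 15), (34, 2, d, 4, 1, 15), (34, 2, d, 4, 16, 5), (34, 2, d, 4, 25, 14), (34, 2, d, 4, 34, 27), (34, 2, d, 4, 38, 15), (34, 31, s, 40, 1, 15), (34, 31, s, 40, 16, 5), (34, 31, s, 40, 25, 14), (34, 31, s, 40, 34, 27), (34, 31, s, 40, 38, 15)}
π[B, D, G]: project onto (B, D, G) → {(1, b, 12), (1, b, 16), (1, d, 2), (1, k, 14), (1, s, 31), (12, b, 32), (12, c, 5), (12, m, 1), (12, n, 6), (12, z, 27), (13, b, 32), (13, c, 5), (13, m, 1), (13, n, 6), (13, z, 27), (16, b, 12), (16, b, 16), (16, d, 2), (16, k, 14), (16, s, 31), (25, b, 12), (25, b, 16), (25, d, 2), (25, k, 14), (25, s, 31), (26, b, 32), (26, c, 5), (26, m, 1), (26, n, 6), (26, z, 27), (34, b, 12), (34, b, 16), (34, d, 2), (34, k, 14), (34, s, 31), (38, b, 12), (38, b, 16), (38, d, 2), (38, k, 14), (38, s, 31)}
Filtering on G < 19 leaves {(1, b, 12), (1, b, 16), (1, d, 2), (1, k, 14), (12, c, 5), (12, m, 1), (12, n, 6), (13, c, 5), (13, m, 1), (13, n, 6), (16, b, 12), (16, b, 16), (16, d, 2), (16, k, 14), (25, b, 12), (25, b, 16), (25, d, 2), (25, k, 14), (26, c, 5), (26, m, 1), (26, n, 6), (34, b, 12), (34, b, 16), (34, d, 2), (34, k, 14), (38, b, 12), (38, b, 16), (38, d, 2), (38, k, 14)}.
Filtering on G >= 12 leaves {(1, b, 12), (1, b, 16), (1, k, 14), (16, b, 12), (16, b, 16), (16, k, 14), (25, b, 12), (25, b, 16), (25, k, 14), (34, b, 12), (34, b, 16), (34, k, 14), (38, b, 12), (38, b, 16), (38, k, 14)}.
π[D, B]: project onto (D, B) (5 duplicate(s) eliminated) → {(b, 1), (b, 16), (b, 25), (b, 34), (b, 38), (k, 1), (k, 16), (k, 25), (k, 34), (k, 38)}

{(b, 1), (b, 16), (b, 25), (b, 34), (b, 38), (k, 1), (k, 16), (k, 25), (k, 34), (k, 38)}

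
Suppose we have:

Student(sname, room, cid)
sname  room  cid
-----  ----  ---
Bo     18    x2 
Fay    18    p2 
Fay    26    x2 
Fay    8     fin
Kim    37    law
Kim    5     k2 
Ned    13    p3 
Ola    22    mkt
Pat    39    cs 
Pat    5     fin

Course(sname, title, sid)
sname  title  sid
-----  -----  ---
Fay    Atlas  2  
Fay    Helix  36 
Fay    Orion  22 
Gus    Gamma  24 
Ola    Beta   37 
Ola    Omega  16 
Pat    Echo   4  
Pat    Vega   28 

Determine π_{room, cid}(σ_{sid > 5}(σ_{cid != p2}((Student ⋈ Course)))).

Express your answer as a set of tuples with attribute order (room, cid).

Joining Student and Course on sname yields {(Fay, 18, p2, Atlas, 2), (Fay, 18, p2, Helix, 36), (Fay, 18, p2, Orion, 22), (Fay, 26, x2, Atlas, 2), (Fay, 26, x2, Helix, 36), (Fay, 26, x2, Orion, 22), (Fay, 8, fin, Atlas, 2), (Fay, 8, fin, Helix, 36), (Fay, 8, fin, Orion, 22), (Ola, 22, mkt, Beta, 37), (Ola, 22, mkt, Omega, 16), (Pat, 39, cs, Echo, 4), (Pat, 39, cs, Vega, 28), (Pat, 5, fin, Echo, 4), (Pat, 5, fin, Vega, 28)}.
Selection cid != p2: {(Fay, 26, x2, Atlas, 2), (Fay, 26, x2, Helix, 36), (Fay, 26, x2, Orion, 22), (Fay, 8, fin, Atlas, 2), (Fay, 8, fin, Helix, 36), (Fay, 8, fin, Orion, 22), (Ola, 22, mkt, Beta, 37), (Ola, 22, mkt, Omega, 16), (Pat, 39, cs, Echo, 4), (Pat, 39, cs, Vega, 28), (Pat, 5, fin, Echo, 4), (Pat, 5, fin, Vega, 28)}
Selection sid > 5: {(Fay, 26, x2, Helix, 36), (Fay, 26, x2, Orion, 22), (Fay, 8, fin, Helix, 36), (Fay, 8, fin, Orion, 22), (Ola, 22, mkt, Beta, 37), (Ola, 22, mkt, Omega, 16), (Pat, 39, cs, Vega, 28), (Pat, 5, fin, Vega, 28)}
Keep only column(s) room, cid (3 duplicate(s) eliminated): {(22, mkt), (26, x2), (39, cs), (5, fin), (8, fin)}

{(22, mkt), (26, x2), (39, cs), (5, fin), (8, fin)}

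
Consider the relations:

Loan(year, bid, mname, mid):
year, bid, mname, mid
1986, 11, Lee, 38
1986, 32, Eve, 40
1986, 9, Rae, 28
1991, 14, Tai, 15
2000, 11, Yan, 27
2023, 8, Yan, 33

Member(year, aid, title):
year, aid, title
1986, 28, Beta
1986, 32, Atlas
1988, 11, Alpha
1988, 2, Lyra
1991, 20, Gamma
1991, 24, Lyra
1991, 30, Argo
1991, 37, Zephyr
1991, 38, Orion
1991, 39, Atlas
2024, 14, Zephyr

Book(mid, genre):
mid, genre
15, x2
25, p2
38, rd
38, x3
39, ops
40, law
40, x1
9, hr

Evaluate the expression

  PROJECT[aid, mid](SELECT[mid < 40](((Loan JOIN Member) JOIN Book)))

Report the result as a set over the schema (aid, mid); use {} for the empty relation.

{(20, 15), (24, 15), (28, 38), (30, 15), (32, 38), (37, 15), (38, 15), (39, 15)}

Loan ⋈ Member (natural join on year): {(1986, 11, Lee, 38, 28, Beta), (1986, 11, Lee, 38, 32, Atlas), (1986, 32, Eve, 40, 28, Beta), (1986, 32, Eve, 40, 32, Atlas), (1986, 9, Rae, 28, 28, Beta), (1986, 9, Rae, 28, 32, Atlas), (1991, 14, Tai, 15, 20, Gamma), (1991, 14, Tai, 15, 24, Lyra), (1991, 14, Tai, 15, 30, Argo), (1991, 14, Tai, 15, 37, Zephyr), (1991, 14, Tai, 15, 38, Orion), (1991, 14, Tai, 15, 39, Atlas)}
(Loan JOIN Member) ⋈ Book (natural join on mid): {(1986, 11, Lee, 38, 28, Beta, rd), (1986, 11, Lee, 38, 28, Beta, x3), (1986, 11, Lee, 38, 32, Atlas, rd), (1986, 11, Lee, 38, 32, Atlas, x3), (1986, 32, Eve, 40, 28, Beta, law), (1986, 32, Eve, 40, 28, Beta, x1), (1986, 32, Eve, 40, 32, Atlas, law), (1986, 32, Eve, 40, 32, Atlas, x1), (1991, 14, Tai, 15, 20, Gamma, x2), (1991, 14, Tai, 15, 24, Lyra, x2), (1991, 14, Tai, 15, 30, Argo, x2), (1991, 14, Tai, 15, 37, Zephyr, x2), (1991, 14, Tai, 15, 38, Orion, x2), (1991, 14, Tai, 15, 39, Atlas, x2)}
σ[mid < 40]: keep tuples satisfying mid < 40 → {(1986, 11, Lee, 38, 28, Beta, rd), (1986, 11, Lee, 38, 28, Beta, x3), (1986, 11, Lee, 38, 32, Atlas, rd), (1986, 11, Lee, 38, 32, Atlas, x3), (1991, 14, Tai, 15, 20, Gamma, x2), (1991, 14, Tai, 15, 24, Lyra, x2), (1991, 14, Tai, 15, 30, Argo, x2), (1991, 14, Tai, 15, 37, Zephyr, x2), (1991, 14, Tai, 15, 38, Orion, x2), (1991, 14, Tai, 15, 39, Atlas, x2)}
Projecting to aid, mid (2 duplicate(s) eliminated): {(20, 15), (24, 15), (28, 38), (30, 15), (32, 38), (37, 15), (38, 15), (39, 15)}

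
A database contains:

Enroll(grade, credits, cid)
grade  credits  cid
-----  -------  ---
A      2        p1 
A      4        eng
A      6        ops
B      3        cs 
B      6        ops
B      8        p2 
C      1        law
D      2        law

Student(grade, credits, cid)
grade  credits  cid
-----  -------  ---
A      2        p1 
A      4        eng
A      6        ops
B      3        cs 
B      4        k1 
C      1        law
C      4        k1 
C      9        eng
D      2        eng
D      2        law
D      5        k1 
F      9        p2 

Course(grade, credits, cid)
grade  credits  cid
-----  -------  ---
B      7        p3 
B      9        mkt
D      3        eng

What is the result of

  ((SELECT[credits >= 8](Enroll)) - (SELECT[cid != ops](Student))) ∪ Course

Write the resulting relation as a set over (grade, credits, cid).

{(B, 7, p3), (B, 8, p2), (B, 9, mkt), (D, 3, eng)}

Filtering on credits >= 8 leaves {(B, 8, p2)}.
Filtering on cid != ops leaves {(A, 2, p1), (A, 4, eng), (B, 3, cs), (B, 4, k1), (C, 1, law), (C, 4, k1), (C, 9, eng), (D, 2, eng), (D, 2, law), (D, 5, k1), (F, 9, p2)}.
Taking the difference: {(B, 8, p2)}
Taking the union: {(B, 7, p3), (B, 8, p2), (B, 9, mkt), (D, 3, eng)}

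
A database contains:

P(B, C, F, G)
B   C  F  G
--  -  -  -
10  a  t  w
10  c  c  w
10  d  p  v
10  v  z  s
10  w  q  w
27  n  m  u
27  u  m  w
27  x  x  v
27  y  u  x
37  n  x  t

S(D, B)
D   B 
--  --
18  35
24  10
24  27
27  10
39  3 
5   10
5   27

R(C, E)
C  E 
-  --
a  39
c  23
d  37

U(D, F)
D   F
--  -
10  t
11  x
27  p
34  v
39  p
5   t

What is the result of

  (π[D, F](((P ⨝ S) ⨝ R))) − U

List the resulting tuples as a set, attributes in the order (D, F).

{(24, c), (24, p), (24, t), (27, c), (27, t), (5, c), (5, p)}

Joining P and S on B yields {(10, a, t, w, 24), (10, a, t, w, 27), (10, a, t, w, 5), (10, c, c, w, 24), (10, c, c, w, 27), (10, c, c, w, 5), (10, d, p, v, 24), (10, d, p, v, 27), (10, d, p, v, 5), (10, v, z, s, 24), (10, v, z, s, 27), (10, v, z, s, 5), (10, w, q, w, 24), (10, w, q, w, 27), (10, w, q, w, 5), (27, n, m, u, 24), (27, n, m, u, 5), (27, u, m, w, 24), (27, u, m, w, 5), (27, x, x, v, 24), (27, x, x, v, 5), (27, y, u, x, 24), (27, y, u, x, 5)}.
Joining (P ⨝ S) and R on C yields {(10, a, t, w, 24, 39), (10, a, t, w, 27, 39), (10, a, t, w, 5, 39), (10, c, c, w, 24, 23), (10, c, c, w, 27, 23), (10, c, c, w, 5, 23), (10, d, p, v, 24, 37), (10, d, p, v, 27, 37), (10, d, p, v, 5, 37)}.
π_{D, F} gives {(24, c), (24, p), (24, t), (27, c), (27, p), (27, t), (5, c), (5, p), (5, t)}.
Difference: {(24, c), (24, p), (24, t), (27, c), (27, p), (27, t), (5, c), (5, p), (5, t)} with {(10, t), (11, x), (27, p), (34, v), (39, p), (5, t)} → {(24, c), (24, p), (24, t), (27, c), (27, t), (5, c), (5, p)}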